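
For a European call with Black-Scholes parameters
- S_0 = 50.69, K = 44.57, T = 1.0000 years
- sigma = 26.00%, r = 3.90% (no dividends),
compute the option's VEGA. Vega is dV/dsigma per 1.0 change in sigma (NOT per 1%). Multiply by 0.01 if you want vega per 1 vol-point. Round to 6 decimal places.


d1 = 0.7748756366; d2 = 0.5148756366
phi(d1) = 0.2954798425; exp(-qT) = 1.0000000000; exp(-rT) = 0.9617507091
Vega = S * exp(-qT) * phi(d1) * sqrt(T) = 50.6900 * 1.0000000000 * 0.2954798425 * 1.0000000000 = 14.977873

Answer: Vega = 14.977873


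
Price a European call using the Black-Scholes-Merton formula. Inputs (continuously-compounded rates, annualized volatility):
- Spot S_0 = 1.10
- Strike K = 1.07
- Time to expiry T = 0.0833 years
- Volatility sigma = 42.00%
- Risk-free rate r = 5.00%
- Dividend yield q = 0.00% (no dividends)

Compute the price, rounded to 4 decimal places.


d1 = (ln(S/K) + (r - q + 0.5*sigma^2) * T) / (sigma * sqrt(T)) = 0.32308048
d2 = d1 - sigma * sqrt(T) = 0.20186117
exp(-rT) = 0.99584366; exp(-qT) = 1.00000000
C = S_0 * exp(-qT) * N(d1) - K * exp(-rT) * N(d2)
N(d1) = 0.62668285; N(d2) = 0.57998737
C = 1.1000 * 1.00000000 * 0.62668285 - 1.0700 * 0.99584366 * 0.57998737 = 0.0713

Answer: Price = 0.0713


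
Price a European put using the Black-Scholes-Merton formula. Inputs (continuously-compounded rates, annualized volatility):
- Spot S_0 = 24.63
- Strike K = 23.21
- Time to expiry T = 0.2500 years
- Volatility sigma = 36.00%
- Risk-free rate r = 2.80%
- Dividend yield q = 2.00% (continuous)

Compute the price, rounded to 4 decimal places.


Answer: Price = 1.0735

Derivation:
d1 = (ln(S/K) + (r - q + 0.5*sigma^2) * T) / (sigma * sqrt(T)) = 0.43101107
d2 = d1 - sigma * sqrt(T) = 0.25101107
exp(-rT) = 0.99302444; exp(-qT) = 0.99501248
P = K * exp(-rT) * N(-d2) - S_0 * exp(-qT) * N(-d1)
N(-d1) = 0.33323016; N(-d2) = 0.40090278
P = 23.2100 * 0.99302444 * 0.40090278 - 24.6300 * 0.99501248 * 0.33323016 = 1.0735


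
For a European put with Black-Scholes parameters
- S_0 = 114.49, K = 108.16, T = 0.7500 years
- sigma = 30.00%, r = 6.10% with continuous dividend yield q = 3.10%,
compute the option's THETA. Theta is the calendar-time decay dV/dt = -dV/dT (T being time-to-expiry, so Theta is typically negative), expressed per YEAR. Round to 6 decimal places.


Answer: Theta = -5.468175

Derivation:
d1 = 0.4354216791; d2 = 0.1756140580
phi(d1) = 0.3628613214; exp(-qT) = 0.9770181987; exp(-rT) = 0.9552807525
Theta = -S*exp(-qT)*phi(d1)*sigma/(2*sqrt(T)) + r*K*exp(-rT)*N(-d2) - q*S*exp(-qT)*N(-d1)
N(-d1) = 0.3316281886; N(-d2) = 0.4302985787; sqrt(T) = 0.8660254038
Term 1 = -114.4900 * 0.9770181987 * 0.3628613214 * 0.3000 / (2 * 0.8660254038) = -7.0302620553
Term 2 = 0.0610 * 108.1600 * 0.9552807525 * 0.4302985787 = 2.7120485051
Term 3 = -0.0310 * 114.4900 * 0.9770181987 * 0.3316281886 = -1.1499616074
Theta = -7.0302620553 + (2.7120485051) + (-1.1499616074) = -5.468175


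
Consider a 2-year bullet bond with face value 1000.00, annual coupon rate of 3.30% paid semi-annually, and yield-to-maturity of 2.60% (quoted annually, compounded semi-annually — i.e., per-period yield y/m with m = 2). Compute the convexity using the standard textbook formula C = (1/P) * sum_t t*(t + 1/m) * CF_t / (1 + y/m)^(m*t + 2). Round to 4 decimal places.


Coupon per period c = face * coupon_rate / m = 16.500000
Periods per year m = 2; per-period yield y/m = 0.013000
Number of cashflows N = 4
Cashflows (t years, CF_t, discount factor 1/(1+y/m)^(m*t), PV):
  t = 0.5000: CF_t = 16.500000, DF = 0.987167, PV = 16.288253
  t = 1.0000: CF_t = 16.500000, DF = 0.974498, PV = 16.079223
  t = 1.5000: CF_t = 16.500000, DF = 0.961992, PV = 15.872875
  t = 2.0000: CF_t = 1016.500000, DF = 0.949647, PV = 965.316215
Price P = sum_t PV_t = 1013.556566
Convexity numerator sum_t t*(t + 1/m) * CF_t / (1+y/m)^(m*t + 2):
  t = 0.5000: term = 7.936438
  t = 1.0000: term = 23.503764
  t = 1.5000: term = 46.404273
  t = 2.0000: term = 4703.495308
Convexity = (1/P) * sum = 4781.339783 / 1013.556566 = 4.717388

Answer: Convexity = 4.7174


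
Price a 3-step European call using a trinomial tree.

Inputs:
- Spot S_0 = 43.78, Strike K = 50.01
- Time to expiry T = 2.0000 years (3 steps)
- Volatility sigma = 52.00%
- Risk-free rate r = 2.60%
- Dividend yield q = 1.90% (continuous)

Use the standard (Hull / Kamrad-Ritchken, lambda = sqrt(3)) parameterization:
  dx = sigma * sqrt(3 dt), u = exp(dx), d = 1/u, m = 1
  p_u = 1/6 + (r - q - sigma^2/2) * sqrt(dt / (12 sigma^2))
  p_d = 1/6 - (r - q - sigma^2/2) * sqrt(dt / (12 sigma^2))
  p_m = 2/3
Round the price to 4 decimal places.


Answer: Price = V(0,0) = 9.5575

Derivation:
dt = T/N = 0.666667; dx = sigma*sqrt(3*dt) = 0.735391
u = exp(dx) = 2.086298; d = 1/u = 0.479318
p_u = 0.108557, p_m = 0.666667, p_d = 0.224776
Discount per step: exp(-r*dt) = 0.982816
Stock lattice S(k, j) with j the centered position index:
  k=0: S(0,+0) = 43.7800
  k=1: S(1,-1) = 20.9845; S(1,+0) = 43.7800; S(1,+1) = 91.3381
  k=2: S(2,-2) = 10.0583; S(2,-1) = 20.9845; S(2,+0) = 43.7800; S(2,+1) = 91.3381; S(2,+2) = 190.5585
  k=3: S(3,-3) = 4.8211; S(3,-2) = 10.0583; S(3,-1) = 20.9845; S(3,+0) = 43.7800; S(3,+1) = 91.3381; S(3,+2) = 190.5585; S(3,+3) = 397.5617
Terminal payoffs V(N, j) = max(S_T - K, 0):
  V(3,-3) = 0.000000; V(3,-2) = 0.000000; V(3,-1) = 0.000000; V(3,+0) = 0.000000; V(3,+1) = 41.328113; V(3,+2) = 140.548493; V(3,+3) = 347.551743
Backward induction: V(k, j) = exp(-r*dt) * [p_u * V(k+1, j+1) + p_m * V(k+1, j) + p_d * V(k+1, j-1)]
  V(2,-2) = exp(-r*dt) * [p_u*0.000000 + p_m*0.000000 + p_d*0.000000] = 0.000000
  V(2,-1) = exp(-r*dt) * [p_u*0.000000 + p_m*0.000000 + p_d*0.000000] = 0.000000
  V(2,+0) = exp(-r*dt) * [p_u*41.328113 + p_m*0.000000 + p_d*0.000000] = 4.409361
  V(2,+1) = exp(-r*dt) * [p_u*140.548493 + p_m*41.328113 + p_d*0.000000] = 42.073958
  V(2,+2) = exp(-r*dt) * [p_u*347.551743 + p_m*140.548493 + p_d*41.328113] = 138.299659
  V(1,-1) = exp(-r*dt) * [p_u*4.409361 + p_m*0.000000 + p_d*0.000000] = 0.470442
  V(1,+0) = exp(-r*dt) * [p_u*42.073958 + p_m*4.409361 + p_d*0.000000] = 7.377996
  V(1,+1) = exp(-r*dt) * [p_u*138.299659 + p_m*42.073958 + p_d*4.409361] = 43.296801
  V(0,+0) = exp(-r*dt) * [p_u*43.296801 + p_m*7.377996 + p_d*0.470442] = 9.557472


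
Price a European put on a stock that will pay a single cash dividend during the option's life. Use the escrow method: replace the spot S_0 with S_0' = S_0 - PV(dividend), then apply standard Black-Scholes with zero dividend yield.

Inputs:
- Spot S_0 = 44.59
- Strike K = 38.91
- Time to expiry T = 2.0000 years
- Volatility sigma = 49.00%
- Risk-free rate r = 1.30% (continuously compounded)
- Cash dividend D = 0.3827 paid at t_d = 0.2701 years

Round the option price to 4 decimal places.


PV(D) = D * exp(-r * t_d) = 0.3827 * 0.99649486 = 0.38135858
S_0' = S_0 - PV(D) = 44.5900 - 0.38135858 = 44.20864142
d1 = (ln(S_0'/K) + (r + sigma^2/2)*T) / (sigma*sqrt(T)) = 0.56823821
d2 = d1 - sigma*sqrt(T) = -0.12472644
exp(-rT) = 0.97433509
N(-d1) = 0.28493661; N(-d2) = 0.54962994
P = K * exp(-rT) * N(-d2) - S_0' * N(-d1) = 38.9100 * 0.97433509 * 0.54962994 - 44.20864142 * 0.28493661 = 8.2406

Answer: Price = 8.2406


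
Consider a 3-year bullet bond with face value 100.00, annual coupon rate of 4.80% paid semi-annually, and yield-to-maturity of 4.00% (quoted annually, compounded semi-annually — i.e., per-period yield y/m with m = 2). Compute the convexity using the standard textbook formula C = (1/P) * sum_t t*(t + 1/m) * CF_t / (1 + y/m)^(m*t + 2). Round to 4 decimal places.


Answer: Convexity = 9.3405

Derivation:
Coupon per period c = face * coupon_rate / m = 2.400000
Periods per year m = 2; per-period yield y/m = 0.020000
Number of cashflows N = 6
Cashflows (t years, CF_t, discount factor 1/(1+y/m)^(m*t), PV):
  t = 0.5000: CF_t = 2.400000, DF = 0.980392, PV = 2.352941
  t = 1.0000: CF_t = 2.400000, DF = 0.961169, PV = 2.306805
  t = 1.5000: CF_t = 2.400000, DF = 0.942322, PV = 2.261574
  t = 2.0000: CF_t = 2.400000, DF = 0.923845, PV = 2.217229
  t = 2.5000: CF_t = 2.400000, DF = 0.905731, PV = 2.173754
  t = 3.0000: CF_t = 102.400000, DF = 0.887971, PV = 90.928270
Price P = sum_t PV_t = 102.240572
Convexity numerator sum_t t*(t + 1/m) * CF_t / (1+y/m)^(m*t + 2):
  t = 0.5000: term = 1.130787
  t = 1.0000: term = 3.325844
  t = 1.5000: term = 6.521262
  t = 2.0000: term = 10.655657
  t = 2.5000: term = 15.670083
  t = 3.0000: term = 917.672847
Convexity = (1/P) * sum = 954.976479 / 102.240572 = 9.340484


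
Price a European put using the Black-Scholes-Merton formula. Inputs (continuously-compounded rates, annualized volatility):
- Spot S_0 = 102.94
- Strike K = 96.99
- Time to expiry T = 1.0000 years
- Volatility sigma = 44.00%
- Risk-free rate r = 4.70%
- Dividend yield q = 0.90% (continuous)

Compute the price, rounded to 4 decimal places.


Answer: Price = 12.6059

Derivation:
d1 = (ln(S/K) + (r - q + 0.5*sigma^2) * T) / (sigma * sqrt(T)) = 0.44167821
d2 = d1 - sigma * sqrt(T) = 0.00167821
exp(-rT) = 0.95408740; exp(-qT) = 0.99104038
P = K * exp(-rT) * N(-d2) - S_0 * exp(-qT) * N(-d1)
N(-d1) = 0.32936104; N(-d2) = 0.49933049
P = 96.9900 * 0.95408740 * 0.49933049 - 102.9400 * 0.99104038 * 0.32936104 = 12.6059


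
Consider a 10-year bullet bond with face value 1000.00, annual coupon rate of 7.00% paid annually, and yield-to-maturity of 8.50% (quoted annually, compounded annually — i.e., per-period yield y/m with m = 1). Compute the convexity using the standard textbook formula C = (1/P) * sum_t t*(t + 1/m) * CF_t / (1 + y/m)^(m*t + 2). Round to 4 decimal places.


Coupon per period c = face * coupon_rate / m = 70.000000
Periods per year m = 1; per-period yield y/m = 0.085000
Number of cashflows N = 10
Cashflows (t years, CF_t, discount factor 1/(1+y/m)^(m*t), PV):
  t = 1.0000: CF_t = 70.000000, DF = 0.921659, PV = 64.516129
  t = 2.0000: CF_t = 70.000000, DF = 0.849455, PV = 59.461870
  t = 3.0000: CF_t = 70.000000, DF = 0.782908, PV = 54.803567
  t = 4.0000: CF_t = 70.000000, DF = 0.721574, PV = 50.510200
  t = 5.0000: CF_t = 70.000000, DF = 0.665045, PV = 46.553180
  t = 6.0000: CF_t = 70.000000, DF = 0.612945, PV = 42.906156
  t = 7.0000: CF_t = 70.000000, DF = 0.564926, PV = 39.544845
  t = 8.0000: CF_t = 70.000000, DF = 0.520669, PV = 36.446861
  t = 9.0000: CF_t = 70.000000, DF = 0.479880, PV = 33.591577
  t = 10.0000: CF_t = 1070.000000, DF = 0.442285, PV = 473.245394
Price P = sum_t PV_t = 901.579779
Convexity numerator sum_t t*(t + 1/m) * CF_t / (1+y/m)^(m*t + 2):
  t = 1.0000: term = 109.607134
  t = 2.0000: term = 303.061199
  t = 3.0000: term = 558.638156
  t = 4.0000: term = 858.123127
  t = 5.0000: term = 1186.345337
  t = 6.0000: term = 1530.768176
  t = 7.0000: term = 1881.128327
  t = 8.0000: term = 2229.118492
  t = 9.0000: term = 2568.108862
  t = 10.0000: term = 44220.088216
Convexity = (1/P) * sum = 55444.987025 / 901.579779 = 61.497594

Answer: Convexity = 61.4976


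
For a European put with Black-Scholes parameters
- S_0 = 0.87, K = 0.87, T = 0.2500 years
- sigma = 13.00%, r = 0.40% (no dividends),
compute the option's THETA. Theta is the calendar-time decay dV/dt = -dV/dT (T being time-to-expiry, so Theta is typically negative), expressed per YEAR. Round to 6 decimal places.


d1 = 0.0478846154; d2 = -0.0171153846
phi(d1) = 0.3984851678; exp(-qT) = 1.0000000000; exp(-rT) = 0.9990004998
Theta = -S*exp(-qT)*phi(d1)*sigma/(2*sqrt(T)) + r*K*exp(-rT)*N(-d2) - q*S*exp(-qT)*N(-d1)
N(-d1) = 0.4809041002; N(-d2) = 0.5068277172; sqrt(T) = 0.5000000000
Term 1 = -0.8700 * 1.0000000000 * 0.3984851678 * 0.1300 / (2 * 0.5000000000) = -0.0450686725
Term 2 = 0.0040 * 0.8700 * 0.9990004998 * 0.5068277172 = 0.0017619976
Term 3 = 0 (no dividend yield, q = 0)
Theta = -0.0450686725 + (0.0017619976) + (0.0000000000) = -0.043307

Answer: Theta = -0.043307


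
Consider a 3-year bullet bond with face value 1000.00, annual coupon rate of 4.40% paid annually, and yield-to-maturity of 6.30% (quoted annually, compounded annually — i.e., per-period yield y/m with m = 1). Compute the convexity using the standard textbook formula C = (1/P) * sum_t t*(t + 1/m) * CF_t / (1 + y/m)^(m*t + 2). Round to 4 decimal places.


Answer: Convexity = 10.0162

Derivation:
Coupon per period c = face * coupon_rate / m = 44.000000
Periods per year m = 1; per-period yield y/m = 0.063000
Number of cashflows N = 3
Cashflows (t years, CF_t, discount factor 1/(1+y/m)^(m*t), PV):
  t = 1.0000: CF_t = 44.000000, DF = 0.940734, PV = 41.392286
  t = 2.0000: CF_t = 44.000000, DF = 0.884980, PV = 38.939121
  t = 3.0000: CF_t = 1044.000000, DF = 0.832531, PV = 869.161949
Price P = sum_t PV_t = 949.493356
Convexity numerator sum_t t*(t + 1/m) * CF_t / (1+y/m)^(m*t + 2):
  t = 1.0000: term = 73.262693
  t = 2.0000: term = 206.762069
  t = 3.0000: term = 9230.291617
Convexity = (1/P) * sum = 9510.316378 / 949.493356 = 10.016201


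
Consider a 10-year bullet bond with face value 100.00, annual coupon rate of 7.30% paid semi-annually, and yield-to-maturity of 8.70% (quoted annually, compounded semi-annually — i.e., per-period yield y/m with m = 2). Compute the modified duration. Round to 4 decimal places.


Coupon per period c = face * coupon_rate / m = 3.650000
Periods per year m = 2; per-period yield y/m = 0.043500
Number of cashflows N = 20
Cashflows (t years, CF_t, discount factor 1/(1+y/m)^(m*t), PV):
  t = 0.5000: CF_t = 3.650000, DF = 0.958313, PV = 3.497844
  t = 1.0000: CF_t = 3.650000, DF = 0.918365, PV = 3.352030
  t = 1.5000: CF_t = 3.650000, DF = 0.880081, PV = 3.212296
  t = 2.0000: CF_t = 3.650000, DF = 0.843393, PV = 3.078386
  t = 2.5000: CF_t = 3.650000, DF = 0.808235, PV = 2.950058
  t = 3.0000: CF_t = 3.650000, DF = 0.774543, PV = 2.827080
  t = 3.5000: CF_t = 3.650000, DF = 0.742254, PV = 2.709229
  t = 4.0000: CF_t = 3.650000, DF = 0.711312, PV = 2.596290
  t = 4.5000: CF_t = 3.650000, DF = 0.681660, PV = 2.488060
  t = 5.0000: CF_t = 3.650000, DF = 0.653244, PV = 2.384341
  t = 5.5000: CF_t = 3.650000, DF = 0.626013, PV = 2.284946
  t = 6.0000: CF_t = 3.650000, DF = 0.599916, PV = 2.189694
  t = 6.5000: CF_t = 3.650000, DF = 0.574908, PV = 2.098413
  t = 7.0000: CF_t = 3.650000, DF = 0.550942, PV = 2.010937
  t = 7.5000: CF_t = 3.650000, DF = 0.527975, PV = 1.927108
  t = 8.0000: CF_t = 3.650000, DF = 0.505965, PV = 1.846773
  t = 8.5000: CF_t = 3.650000, DF = 0.484873, PV = 1.769788
  t = 9.0000: CF_t = 3.650000, DF = 0.464661, PV = 1.696011
  t = 9.5000: CF_t = 3.650000, DF = 0.445290, PV = 1.625310
  t = 10.0000: CF_t = 103.650000, DF = 0.426728, PV = 44.230336
Price P = sum_t PV_t = 90.774930
First compute Macaulay numerator sum_t t * PV_t:
  t * PV_t at t = 0.5000: 1.748922
  t * PV_t at t = 1.0000: 3.352030
  t * PV_t at t = 1.5000: 4.818443
  t * PV_t at t = 2.0000: 6.156772
  t * PV_t at t = 2.5000: 7.375146
  t * PV_t at t = 3.0000: 8.481241
  t * PV_t at t = 3.5000: 9.482301
  t * PV_t at t = 4.0000: 10.385161
  t * PV_t at t = 4.5000: 11.196268
  t * PV_t at t = 5.0000: 11.921704
  t * PV_t at t = 5.5000: 12.567201
  t * PV_t at t = 6.0000: 13.138164
  t * PV_t at t = 6.5000: 13.639685
  t * PV_t at t = 7.0000: 14.076561
  t * PV_t at t = 7.5000: 14.453310
  t * PV_t at t = 8.0000: 14.774187
  t * PV_t at t = 8.5000: 15.043195
  t * PV_t at t = 9.0000: 15.264100
  t * PV_t at t = 9.5000: 15.440447
  t * PV_t at t = 10.0000: 442.303360
Macaulay duration D = 645.618198 / 90.774930 = 7.112296
Modified duration = D / (1 + y/m) = 7.112296 / (1 + 0.043500) = 6.815809

Answer: Modified duration = 6.8158


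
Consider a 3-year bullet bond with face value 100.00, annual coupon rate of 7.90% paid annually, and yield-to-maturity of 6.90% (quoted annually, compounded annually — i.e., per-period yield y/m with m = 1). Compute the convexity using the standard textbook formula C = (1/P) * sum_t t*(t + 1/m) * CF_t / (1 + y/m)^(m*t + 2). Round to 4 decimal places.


Answer: Convexity = 9.5171

Derivation:
Coupon per period c = face * coupon_rate / m = 7.900000
Periods per year m = 1; per-period yield y/m = 0.069000
Number of cashflows N = 3
Cashflows (t years, CF_t, discount factor 1/(1+y/m)^(m*t), PV):
  t = 1.0000: CF_t = 7.900000, DF = 0.935454, PV = 7.390084
  t = 2.0000: CF_t = 7.900000, DF = 0.875074, PV = 6.913082
  t = 3.0000: CF_t = 107.900000, DF = 0.818591, PV = 88.325952
Price P = sum_t PV_t = 102.629118
Convexity numerator sum_t t*(t + 1/m) * CF_t / (1+y/m)^(m*t + 2):
  t = 1.0000: term = 12.933735
  t = 2.0000: term = 36.296732
  t = 3.0000: term = 927.500526
Convexity = (1/P) * sum = 976.730993 / 102.629118 = 9.517094


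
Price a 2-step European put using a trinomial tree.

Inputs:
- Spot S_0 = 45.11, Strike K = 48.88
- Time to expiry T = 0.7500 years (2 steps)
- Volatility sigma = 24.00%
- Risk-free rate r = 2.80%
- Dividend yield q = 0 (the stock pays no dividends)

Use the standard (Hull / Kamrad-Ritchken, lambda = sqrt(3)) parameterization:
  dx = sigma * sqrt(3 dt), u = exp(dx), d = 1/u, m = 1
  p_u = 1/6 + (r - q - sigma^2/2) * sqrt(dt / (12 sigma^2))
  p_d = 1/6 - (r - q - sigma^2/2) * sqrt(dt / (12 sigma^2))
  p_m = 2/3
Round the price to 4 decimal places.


dt = T/N = 0.375000; dx = sigma*sqrt(3*dt) = 0.254558
u = exp(dx) = 1.289892; d = 1/u = 0.775259
p_u = 0.166077, p_m = 0.666667, p_d = 0.167256
Discount per step: exp(-r*dt) = 0.989555
Stock lattice S(k, j) with j the centered position index:
  k=0: S(0,+0) = 45.1100
  k=1: S(1,-1) = 34.9719; S(1,+0) = 45.1100; S(1,+1) = 58.1870
  k=2: S(2,-2) = 27.1123; S(2,-1) = 34.9719; S(2,+0) = 45.1100; S(2,+1) = 58.1870; S(2,+2) = 75.0550
Terminal payoffs V(N, j) = max(K - S_T, 0):
  V(2,-2) = 21.767712; V(2,-1) = 13.908078; V(2,+0) = 3.770000; V(2,+1) = 0.000000; V(2,+2) = 0.000000
Backward induction: V(k, j) = exp(-r*dt) * [p_u * V(k+1, j+1) + p_m * V(k+1, j) + p_d * V(k+1, j-1)]
  V(1,-1) = exp(-r*dt) * [p_u*3.770000 + p_m*13.908078 + p_d*21.767712] = 13.397527
  V(1,+0) = exp(-r*dt) * [p_u*0.000000 + p_m*3.770000 + p_d*13.908078] = 4.788992
  V(1,+1) = exp(-r*dt) * [p_u*0.000000 + p_m*0.000000 + p_d*3.770000] = 0.623969
  V(0,+0) = exp(-r*dt) * [p_u*0.623969 + p_m*4.788992 + p_d*13.397527] = 5.479269

Answer: Price = V(0,0) = 5.4793


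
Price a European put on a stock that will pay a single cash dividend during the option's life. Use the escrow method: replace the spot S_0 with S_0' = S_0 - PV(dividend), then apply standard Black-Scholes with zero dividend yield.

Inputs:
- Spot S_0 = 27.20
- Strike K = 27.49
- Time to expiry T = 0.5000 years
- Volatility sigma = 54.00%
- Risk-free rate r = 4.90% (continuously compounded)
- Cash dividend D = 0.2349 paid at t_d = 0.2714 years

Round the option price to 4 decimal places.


PV(D) = D * exp(-r * t_d) = 0.2349 * 0.98678944 = 0.23179684
S_0' = S_0 - PV(D) = 27.2000 - 0.23179684 = 26.96820316
d1 = (ln(S_0'/K) + (r + sigma^2/2)*T) / (sigma*sqrt(T)) = 0.20489390
d2 = d1 - sigma*sqrt(T) = -0.17694376
exp(-rT) = 0.97579769
N(-d1) = 0.41882751; N(-d2) = 0.57022372
P = K * exp(-rT) * N(-d2) - S_0' * N(-d1) = 27.4900 * 0.97579769 * 0.57022372 - 26.96820316 * 0.41882751 = 4.0010

Answer: Price = 4.0010


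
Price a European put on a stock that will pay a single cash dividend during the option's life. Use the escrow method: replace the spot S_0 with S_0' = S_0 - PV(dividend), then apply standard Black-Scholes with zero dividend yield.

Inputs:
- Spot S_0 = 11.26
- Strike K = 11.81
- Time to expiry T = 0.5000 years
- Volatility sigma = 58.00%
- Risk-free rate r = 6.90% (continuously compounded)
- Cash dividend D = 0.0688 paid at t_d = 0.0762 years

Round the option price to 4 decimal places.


PV(D) = D * exp(-r * t_d) = 0.0688 * 0.99475600 = 0.06843921
S_0' = S_0 - PV(D) = 11.2600 - 0.06843921 = 11.19156079
d1 = (ln(S_0'/K) + (r + sigma^2/2)*T) / (sigma*sqrt(T)) = 0.15803437
d2 = d1 - sigma*sqrt(T) = -0.25208756
exp(-rT) = 0.96608834
N(-d1) = 0.43721486; N(-d2) = 0.59951331
P = K * exp(-rT) * N(-d2) - S_0' * N(-d1) = 11.8100 * 0.96608834 * 0.59951331 - 11.19156079 * 0.43721486 = 1.9470

Answer: Price = 1.9470


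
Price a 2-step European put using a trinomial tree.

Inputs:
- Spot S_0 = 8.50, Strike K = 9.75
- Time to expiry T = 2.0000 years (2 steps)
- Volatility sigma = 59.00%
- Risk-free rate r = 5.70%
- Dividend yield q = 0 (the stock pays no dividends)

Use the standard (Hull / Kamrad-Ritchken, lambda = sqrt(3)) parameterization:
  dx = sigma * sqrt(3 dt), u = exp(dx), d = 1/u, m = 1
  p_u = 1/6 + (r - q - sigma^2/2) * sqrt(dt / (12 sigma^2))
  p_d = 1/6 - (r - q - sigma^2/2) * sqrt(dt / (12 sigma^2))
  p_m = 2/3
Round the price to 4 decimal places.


Answer: Price = V(0,0) = 2.7199

Derivation:
dt = T/N = 1.000000; dx = sigma*sqrt(3*dt) = 1.021910
u = exp(dx) = 2.778497; d = 1/u = 0.359907
p_u = 0.109396, p_m = 0.666667, p_d = 0.223937
Discount per step: exp(-r*dt) = 0.944594
Stock lattice S(k, j) with j the centered position index:
  k=0: S(0,+0) = 8.5000
  k=1: S(1,-1) = 3.0592; S(1,+0) = 8.5000; S(1,+1) = 23.6172
  k=2: S(2,-2) = 1.1010; S(2,-1) = 3.0592; S(2,+0) = 8.5000; S(2,+1) = 23.6172; S(2,+2) = 65.6204
Terminal payoffs V(N, j) = max(K - S_T, 0):
  V(2,-2) = 8.648970; V(2,-1) = 6.690792; V(2,+0) = 1.250000; V(2,+1) = 0.000000; V(2,+2) = 0.000000
Backward induction: V(k, j) = exp(-r*dt) * [p_u * V(k+1, j+1) + p_m * V(k+1, j) + p_d * V(k+1, j-1)]
  V(1,-1) = exp(-r*dt) * [p_u*1.250000 + p_m*6.690792 + p_d*8.648970] = 6.172069
  V(1,+0) = exp(-r*dt) * [p_u*0.000000 + p_m*1.250000 + p_d*6.690792] = 2.202461
  V(1,+1) = exp(-r*dt) * [p_u*0.000000 + p_m*0.000000 + p_d*1.250000] = 0.264412
  V(0,+0) = exp(-r*dt) * [p_u*0.264412 + p_m*2.202461 + p_d*6.172069] = 2.719852


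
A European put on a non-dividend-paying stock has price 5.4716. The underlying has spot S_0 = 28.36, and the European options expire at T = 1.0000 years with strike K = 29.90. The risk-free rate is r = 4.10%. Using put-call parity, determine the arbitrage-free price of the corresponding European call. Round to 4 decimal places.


Put-call parity: C - P = S_0 * exp(-qT) - K * exp(-rT).
S_0 * exp(-qT) = 28.3600 * 1.00000000 = 28.36000000
K * exp(-rT) = 29.9000 * 0.95982913 = 28.69889099
C = P + S*exp(-qT) - K*exp(-rT)
C = 5.4716 + 28.36000000 - 28.69889099 = 5.1327

Answer: Call price = 5.1327


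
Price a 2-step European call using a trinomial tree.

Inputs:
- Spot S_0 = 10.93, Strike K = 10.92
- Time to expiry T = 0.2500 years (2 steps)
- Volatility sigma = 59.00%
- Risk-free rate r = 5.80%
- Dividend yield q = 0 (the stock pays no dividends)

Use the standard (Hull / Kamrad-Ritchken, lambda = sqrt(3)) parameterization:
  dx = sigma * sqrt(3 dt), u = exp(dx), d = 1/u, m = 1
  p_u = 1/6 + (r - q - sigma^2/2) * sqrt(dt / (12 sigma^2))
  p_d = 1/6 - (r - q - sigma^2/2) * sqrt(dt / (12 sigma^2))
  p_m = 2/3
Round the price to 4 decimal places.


Answer: Price = V(0,0) = 1.1687

Derivation:
dt = T/N = 0.125000; dx = sigma*sqrt(3*dt) = 0.361300
u = exp(dx) = 1.435194; d = 1/u = 0.696770
p_u = 0.146592, p_m = 0.666667, p_d = 0.186742
Discount per step: exp(-r*dt) = 0.992776
Stock lattice S(k, j) with j the centered position index:
  k=0: S(0,+0) = 10.9300
  k=1: S(1,-1) = 7.6157; S(1,+0) = 10.9300; S(1,+1) = 15.6867
  k=2: S(2,-2) = 5.3064; S(2,-1) = 7.6157; S(2,+0) = 10.9300; S(2,+1) = 15.6867; S(2,+2) = 22.5134
Terminal payoffs V(N, j) = max(S_T - K, 0):
  V(2,-2) = 0.000000; V(2,-1) = 0.000000; V(2,+0) = 0.010000; V(2,+1) = 4.766666; V(2,+2) = 11.593402
Backward induction: V(k, j) = exp(-r*dt) * [p_u * V(k+1, j+1) + p_m * V(k+1, j) + p_d * V(k+1, j-1)]
  V(1,-1) = exp(-r*dt) * [p_u*0.010000 + p_m*0.000000 + p_d*0.000000] = 0.001455
  V(1,+0) = exp(-r*dt) * [p_u*4.766666 + p_m*0.010000 + p_d*0.000000] = 0.700324
  V(1,+1) = exp(-r*dt) * [p_u*11.593402 + p_m*4.766666 + p_d*0.010000] = 4.843894
  V(0,+0) = exp(-r*dt) * [p_u*4.843894 + p_m*0.700324 + p_d*0.001455] = 1.168724


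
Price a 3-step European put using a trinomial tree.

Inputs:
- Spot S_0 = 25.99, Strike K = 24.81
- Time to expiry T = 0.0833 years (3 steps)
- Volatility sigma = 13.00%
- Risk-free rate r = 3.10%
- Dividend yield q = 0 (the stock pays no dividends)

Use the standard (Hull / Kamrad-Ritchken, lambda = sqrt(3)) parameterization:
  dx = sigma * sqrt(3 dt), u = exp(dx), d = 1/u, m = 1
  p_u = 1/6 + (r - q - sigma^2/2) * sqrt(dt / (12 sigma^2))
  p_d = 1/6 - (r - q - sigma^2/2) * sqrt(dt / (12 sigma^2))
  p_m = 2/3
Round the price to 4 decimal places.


dt = T/N = 0.027767; dx = sigma*sqrt(3*dt) = 0.037520
u = exp(dx) = 1.038233; d = 1/u = 0.963175
p_u = 0.175011, p_m = 0.666667, p_d = 0.158323
Discount per step: exp(-r*dt) = 0.999140
Stock lattice S(k, j) with j the centered position index:
  k=0: S(0,+0) = 25.9900
  k=1: S(1,-1) = 25.0329; S(1,+0) = 25.9900; S(1,+1) = 26.9837
  k=2: S(2,-2) = 24.1111; S(2,-1) = 25.0329; S(2,+0) = 25.9900; S(2,+1) = 26.9837; S(2,+2) = 28.0153
  k=3: S(3,-3) = 23.2232; S(3,-2) = 24.1111; S(3,-1) = 25.0329; S(3,+0) = 25.9900; S(3,+1) = 26.9837; S(3,+2) = 28.0153; S(3,+3) = 29.0865
Terminal payoffs V(N, j) = max(K - S_T, 0):
  V(3,-3) = 1.586817; V(3,-2) = 0.698924; V(3,-1) = 0.000000; V(3,+0) = 0.000000; V(3,+1) = 0.000000; V(3,+2) = 0.000000; V(3,+3) = 0.000000
Backward induction: V(k, j) = exp(-r*dt) * [p_u * V(k+1, j+1) + p_m * V(k+1, j) + p_d * V(k+1, j-1)]
  V(2,-2) = exp(-r*dt) * [p_u*0.000000 + p_m*0.698924 + p_d*1.586817] = 0.716561
  V(2,-1) = exp(-r*dt) * [p_u*0.000000 + p_m*0.000000 + p_d*0.698924] = 0.110560
  V(2,+0) = exp(-r*dt) * [p_u*0.000000 + p_m*0.000000 + p_d*0.000000] = 0.000000
  V(2,+1) = exp(-r*dt) * [p_u*0.000000 + p_m*0.000000 + p_d*0.000000] = 0.000000
  V(2,+2) = exp(-r*dt) * [p_u*0.000000 + p_m*0.000000 + p_d*0.000000] = 0.000000
  V(1,-1) = exp(-r*dt) * [p_u*0.000000 + p_m*0.110560 + p_d*0.716561] = 0.186994
  V(1,+0) = exp(-r*dt) * [p_u*0.000000 + p_m*0.000000 + p_d*0.110560] = 0.017489
  V(1,+1) = exp(-r*dt) * [p_u*0.000000 + p_m*0.000000 + p_d*0.000000] = 0.000000
  V(0,+0) = exp(-r*dt) * [p_u*0.000000 + p_m*0.017489 + p_d*0.186994] = 0.041229

Answer: Price = V(0,0) = 0.0412


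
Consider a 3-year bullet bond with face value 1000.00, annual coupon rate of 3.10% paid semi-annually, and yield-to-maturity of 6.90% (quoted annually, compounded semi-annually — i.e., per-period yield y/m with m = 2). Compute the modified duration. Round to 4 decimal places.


Answer: Modified duration = 2.7843

Derivation:
Coupon per period c = face * coupon_rate / m = 15.500000
Periods per year m = 2; per-period yield y/m = 0.034500
Number of cashflows N = 6
Cashflows (t years, CF_t, discount factor 1/(1+y/m)^(m*t), PV):
  t = 0.5000: CF_t = 15.500000, DF = 0.966651, PV = 14.983084
  t = 1.0000: CF_t = 15.500000, DF = 0.934413, PV = 14.483406
  t = 1.5000: CF_t = 15.500000, DF = 0.903251, PV = 14.000393
  t = 2.0000: CF_t = 15.500000, DF = 0.873128, PV = 13.533487
  t = 2.5000: CF_t = 15.500000, DF = 0.844010, PV = 13.082153
  t = 3.0000: CF_t = 1015.500000, DF = 0.815863, PV = 828.508480
Price P = sum_t PV_t = 898.591002
First compute Macaulay numerator sum_t t * PV_t:
  t * PV_t at t = 0.5000: 7.491542
  t * PV_t at t = 1.0000: 14.483406
  t * PV_t at t = 1.5000: 21.000589
  t * PV_t at t = 2.0000: 27.066975
  t * PV_t at t = 2.5000: 32.705382
  t * PV_t at t = 3.0000: 2485.525439
Macaulay duration D = 2588.273333 / 898.591002 = 2.880369
Modified duration = D / (1 + y/m) = 2.880369 / (1 + 0.034500) = 2.784310


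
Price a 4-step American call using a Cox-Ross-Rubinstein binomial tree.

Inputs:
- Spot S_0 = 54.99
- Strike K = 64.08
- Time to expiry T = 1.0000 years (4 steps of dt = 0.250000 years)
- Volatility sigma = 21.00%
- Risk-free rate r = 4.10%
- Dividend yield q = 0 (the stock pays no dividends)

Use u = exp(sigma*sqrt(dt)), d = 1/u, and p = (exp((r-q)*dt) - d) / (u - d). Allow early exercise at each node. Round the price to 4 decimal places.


dt = T/N = 0.250000
u = exp(sigma*sqrt(dt)) = 1.110711; d = 1/u = 0.900325
p = (exp((r-q)*dt) - d) / (u - d) = 0.522745
Discount per step: exp(-r*dt) = 0.989802
Stock lattice S(k, i) with i counting down-moves:
  k=0: S(0,0) = 54.9900
  k=1: S(1,0) = 61.0780; S(1,1) = 49.5088
  k=2: S(2,0) = 67.8400; S(2,1) = 54.9900; S(2,2) = 44.5740
  k=3: S(3,0) = 75.3506; S(3,1) = 61.0780; S(3,2) = 49.5088; S(3,3) = 40.1311
  k=4: S(4,0) = 83.6927; S(4,1) = 67.8400; S(4,2) = 54.9900; S(4,3) = 44.5740; S(4,4) = 36.1310
Terminal payoffs V(N, i) = max(S_T - K, 0):
  V(4,0) = 19.612666; V(4,1) = 3.759957; V(4,2) = 0.000000; V(4,3) = 0.000000; V(4,4) = 0.000000
Backward induction: V(k, i) = exp(-r*dt) * [p * V(k+1, i) + (1-p) * V(k+1, i+1)]; then take max(V_cont, immediate exercise) for American.
  V(3,0) = exp(-r*dt) * [p*19.612666 + (1-p)*3.759957] = 11.924025; exercise = 11.270560; V(3,0) = max -> 11.924025
  V(3,1) = exp(-r*dt) * [p*3.759957 + (1-p)*0.000000] = 1.945453; exercise = 0.000000; V(3,1) = max -> 1.945453
  V(3,2) = exp(-r*dt) * [p*0.000000 + (1-p)*0.000000] = 0.000000; exercise = 0.000000; V(3,2) = max -> 0.000000
  V(3,3) = exp(-r*dt) * [p*0.000000 + (1-p)*0.000000] = 0.000000; exercise = 0.000000; V(3,3) = max -> 0.000000
  V(2,0) = exp(-r*dt) * [p*11.924025 + (1-p)*1.945453] = 7.088665; exercise = 3.759957; V(2,0) = max -> 7.088665
  V(2,1) = exp(-r*dt) * [p*1.945453 + (1-p)*0.000000] = 1.006605; exercise = 0.000000; V(2,1) = max -> 1.006605
  V(2,2) = exp(-r*dt) * [p*0.000000 + (1-p)*0.000000] = 0.000000; exercise = 0.000000; V(2,2) = max -> 0.000000
  V(1,0) = exp(-r*dt) * [p*7.088665 + (1-p)*1.006605] = 4.143282; exercise = 0.000000; V(1,0) = max -> 4.143282
  V(1,1) = exp(-r*dt) * [p*1.006605 + (1-p)*0.000000] = 0.520831; exercise = 0.000000; V(1,1) = max -> 0.520831
  V(0,0) = exp(-r*dt) * [p*4.143282 + (1-p)*0.520831] = 2.389826; exercise = 0.000000; V(0,0) = max -> 2.389826

Answer: Price = V(0,0) = 2.3898


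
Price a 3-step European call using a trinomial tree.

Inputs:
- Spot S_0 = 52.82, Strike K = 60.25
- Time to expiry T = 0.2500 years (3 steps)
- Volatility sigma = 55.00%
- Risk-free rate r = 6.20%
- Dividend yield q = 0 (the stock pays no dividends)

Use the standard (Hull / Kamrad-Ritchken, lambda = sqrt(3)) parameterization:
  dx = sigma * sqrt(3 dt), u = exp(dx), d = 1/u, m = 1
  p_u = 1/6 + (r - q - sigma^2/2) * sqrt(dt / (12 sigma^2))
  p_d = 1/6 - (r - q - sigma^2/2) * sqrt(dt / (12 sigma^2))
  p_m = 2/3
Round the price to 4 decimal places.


dt = T/N = 0.083333; dx = sigma*sqrt(3*dt) = 0.275000
u = exp(dx) = 1.316531; d = 1/u = 0.759572
p_u = 0.153144, p_m = 0.666667, p_d = 0.180189
Discount per step: exp(-r*dt) = 0.994847
Stock lattice S(k, j) with j the centered position index:
  k=0: S(0,+0) = 52.8200
  k=1: S(1,-1) = 40.1206; S(1,+0) = 52.8200; S(1,+1) = 69.5392
  k=2: S(2,-2) = 30.4745; S(2,-1) = 40.1206; S(2,+0) = 52.8200; S(2,+1) = 69.5392; S(2,+2) = 91.5504
  k=3: S(3,-3) = 23.1476; S(3,-2) = 30.4745; S(3,-1) = 40.1206; S(3,+0) = 52.8200; S(3,+1) = 69.5392; S(3,+2) = 91.5504; S(3,+3) = 120.5289
Terminal payoffs V(N, j) = max(S_T - K, 0):
  V(3,-3) = 0.000000; V(3,-2) = 0.000000; V(3,-1) = 0.000000; V(3,+0) = 0.000000; V(3,+1) = 9.289150; V(3,+2) = 31.300424; V(3,+3) = 60.278942
Backward induction: V(k, j) = exp(-r*dt) * [p_u * V(k+1, j+1) + p_m * V(k+1, j) + p_d * V(k+1, j-1)]
  V(2,-2) = exp(-r*dt) * [p_u*0.000000 + p_m*0.000000 + p_d*0.000000] = 0.000000
  V(2,-1) = exp(-r*dt) * [p_u*0.000000 + p_m*0.000000 + p_d*0.000000] = 0.000000
  V(2,+0) = exp(-r*dt) * [p_u*9.289150 + p_m*0.000000 + p_d*0.000000] = 1.415246
  V(2,+1) = exp(-r*dt) * [p_u*31.300424 + p_m*9.289150 + p_d*0.000000] = 10.929621
  V(2,+2) = exp(-r*dt) * [p_u*60.278942 + p_m*31.300424 + p_d*9.289150] = 31.608378
  V(1,-1) = exp(-r*dt) * [p_u*1.415246 + p_m*0.000000 + p_d*0.000000] = 0.215619
  V(1,+0) = exp(-r*dt) * [p_u*10.929621 + p_m*1.415246 + p_d*0.000000] = 2.603815
  V(1,+1) = exp(-r*dt) * [p_u*31.608378 + p_m*10.929621 + p_d*1.415246] = 12.318249
  V(0,+0) = exp(-r*dt) * [p_u*12.318249 + p_m*2.603815 + p_d*0.215619] = 3.642327

Answer: Price = V(0,0) = 3.6423


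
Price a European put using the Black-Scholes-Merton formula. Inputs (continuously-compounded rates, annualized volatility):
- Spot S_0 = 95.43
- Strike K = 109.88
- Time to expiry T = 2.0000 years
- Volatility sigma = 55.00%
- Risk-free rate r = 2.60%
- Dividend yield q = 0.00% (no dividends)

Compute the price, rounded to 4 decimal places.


d1 = (ln(S/K) + (r - q + 0.5*sigma^2) * T) / (sigma * sqrt(T)) = 0.27449131
d2 = d1 - sigma * sqrt(T) = -0.50332615
exp(-rT) = 0.94932887; exp(-qT) = 1.00000000
P = K * exp(-rT) * N(-d2) - S_0 * exp(-qT) * N(-d1)
N(-d1) = 0.39185354; N(-d2) = 0.69263251
P = 109.8800 * 0.94932887 * 0.69263251 - 95.4300 * 1.00000000 * 0.39185354 = 34.8555

Answer: Price = 34.8555


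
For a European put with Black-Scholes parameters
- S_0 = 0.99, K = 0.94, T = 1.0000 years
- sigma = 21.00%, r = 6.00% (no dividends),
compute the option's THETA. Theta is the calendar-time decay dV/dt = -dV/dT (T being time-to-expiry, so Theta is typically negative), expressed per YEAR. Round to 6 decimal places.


d1 = 0.6375003232; d2 = 0.4275003232
phi(d1) = 0.3255816955; exp(-qT) = 1.0000000000; exp(-rT) = 0.9417645336
Theta = -S*exp(-qT)*phi(d1)*sigma/(2*sqrt(T)) + r*K*exp(-rT)*N(-d2) - q*S*exp(-qT)*N(-d1)
N(-d1) = 0.2618994998; N(-d2) = 0.3345074749; sqrt(T) = 1.0000000000
Term 1 = -0.9900 * 1.0000000000 * 0.3255816955 * 0.2100 / (2 * 1.0000000000) = -0.0338442172
Term 2 = 0.0600 * 0.9400 * 0.9417645336 * 0.3345074749 = 0.0177675384
Term 3 = 0 (no dividend yield, q = 0)
Theta = -0.0338442172 + (0.0177675384) + (0.0000000000) = -0.016077

Answer: Theta = -0.016077


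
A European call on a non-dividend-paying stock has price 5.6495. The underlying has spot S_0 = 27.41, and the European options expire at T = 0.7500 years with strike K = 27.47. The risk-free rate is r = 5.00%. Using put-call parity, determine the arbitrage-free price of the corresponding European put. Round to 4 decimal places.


Put-call parity: C - P = S_0 * exp(-qT) - K * exp(-rT).
S_0 * exp(-qT) = 27.4100 * 1.00000000 = 27.41000000
K * exp(-rT) = 27.4700 * 0.96319442 = 26.45895065
P = C - S*exp(-qT) + K*exp(-rT)
P = 5.6495 - 27.41000000 + 26.45895065 = 4.6985

Answer: Put price = 4.6985


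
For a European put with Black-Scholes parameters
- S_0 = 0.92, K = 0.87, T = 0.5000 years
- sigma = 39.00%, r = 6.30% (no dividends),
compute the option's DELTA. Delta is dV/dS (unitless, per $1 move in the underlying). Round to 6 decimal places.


Answer: Delta = -0.324647

Derivation:
d1 = 0.4547438463; d2 = 0.1789722016
phi(d1) = 0.3597541073; exp(-qT) = 1.0000000000; exp(-rT) = 0.9689909565
N(-d1) = 0.3246467664
Delta = -exp(-qT) * N(-d1) = -1.0000000000 * 0.3246467664 = -0.324647


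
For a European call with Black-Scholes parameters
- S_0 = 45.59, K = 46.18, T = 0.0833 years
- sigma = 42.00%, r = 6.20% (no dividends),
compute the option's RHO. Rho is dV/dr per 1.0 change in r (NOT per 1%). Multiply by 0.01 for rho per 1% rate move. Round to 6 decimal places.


Answer: Rho = 1.724536

Derivation:
d1 = -0.0028605155; d2 = -0.1240798209
phi(d1) = 0.3989406482; exp(-qT) = 1.0000000000; exp(-rT) = 0.9948487136
N(d2) = 0.4506260376
Rho = K*T*exp(-rT)*N(d2) = 46.1800 * 0.0833 * 0.9948487136 * 0.4506260376 = 1.724536


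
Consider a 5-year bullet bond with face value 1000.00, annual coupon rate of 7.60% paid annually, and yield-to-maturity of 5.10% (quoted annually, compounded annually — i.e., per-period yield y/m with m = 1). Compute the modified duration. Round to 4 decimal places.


Coupon per period c = face * coupon_rate / m = 76.000000
Periods per year m = 1; per-period yield y/m = 0.051000
Number of cashflows N = 5
Cashflows (t years, CF_t, discount factor 1/(1+y/m)^(m*t), PV):
  t = 1.0000: CF_t = 76.000000, DF = 0.951475, PV = 72.312084
  t = 2.0000: CF_t = 76.000000, DF = 0.905304, PV = 68.803124
  t = 3.0000: CF_t = 76.000000, DF = 0.861374, PV = 65.464438
  t = 4.0000: CF_t = 76.000000, DF = 0.819576, PV = 62.287762
  t = 5.0000: CF_t = 1076.000000, DF = 0.779806, PV = 839.070961
Price P = sum_t PV_t = 1107.938370
First compute Macaulay numerator sum_t t * PV_t:
  t * PV_t at t = 1.0000: 72.312084
  t * PV_t at t = 2.0000: 137.606249
  t * PV_t at t = 3.0000: 196.393314
  t * PV_t at t = 4.0000: 249.151049
  t * PV_t at t = 5.0000: 4195.354806
Macaulay duration D = 4850.817502 / 1107.938370 = 4.378238
Modified duration = D / (1 + y/m) = 4.378238 / (1 + 0.051000) = 4.165783

Answer: Modified duration = 4.1658


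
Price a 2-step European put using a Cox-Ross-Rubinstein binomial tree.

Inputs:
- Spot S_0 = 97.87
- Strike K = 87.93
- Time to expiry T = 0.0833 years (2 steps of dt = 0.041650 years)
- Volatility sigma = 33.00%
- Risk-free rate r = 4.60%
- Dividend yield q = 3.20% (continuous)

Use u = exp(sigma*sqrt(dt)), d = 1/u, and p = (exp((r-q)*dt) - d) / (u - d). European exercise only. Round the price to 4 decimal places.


dt = T/N = 0.041650
u = exp(sigma*sqrt(dt)) = 1.069667; d = 1/u = 0.934870
p = (exp((r-q)*dt) - d) / (u - d) = 0.487497
Discount per step: exp(-r*dt) = 0.998086
Stock lattice S(k, i) with i counting down-moves:
  k=0: S(0,0) = 97.8700
  k=1: S(1,0) = 104.6883; S(1,1) = 91.4958
  k=2: S(2,0) = 111.9817; S(2,1) = 97.8700; S(2,2) = 85.5367
Terminal payoffs V(N, i) = max(K - S_T, 0):
  V(2,0) = 0.000000; V(2,1) = 0.000000; V(2,2) = 2.393338
Backward induction: V(k, i) = exp(-r*dt) * [p * V(k+1, i) + (1-p) * V(k+1, i+1)].
  V(1,0) = exp(-r*dt) * [p*0.000000 + (1-p)*0.000000] = 0.000000
  V(1,1) = exp(-r*dt) * [p*0.000000 + (1-p)*2.393338] = 1.224246
  V(0,0) = exp(-r*dt) * [p*0.000000 + (1-p)*1.224246] = 0.626230

Answer: Price = V(0,0) = 0.6262


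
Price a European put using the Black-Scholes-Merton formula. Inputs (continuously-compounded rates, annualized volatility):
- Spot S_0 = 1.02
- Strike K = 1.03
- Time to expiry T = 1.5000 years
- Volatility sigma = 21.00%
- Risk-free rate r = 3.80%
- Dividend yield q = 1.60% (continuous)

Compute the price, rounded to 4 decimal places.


Answer: Price = 0.0897

Derivation:
d1 = (ln(S/K) + (r - q + 0.5*sigma^2) * T) / (sigma * sqrt(T)) = 0.21897204
d2 = d1 - sigma * sqrt(T) = -0.03822438
exp(-rT) = 0.94459407; exp(-qT) = 0.97628571
P = K * exp(-rT) * N(-d2) - S_0 * exp(-qT) * N(-d1)
N(-d1) = 0.41333591; N(-d2) = 0.51524561
P = 1.0300 * 0.94459407 * 0.51524561 - 1.0200 * 0.97628571 * 0.41333591 = 0.0897


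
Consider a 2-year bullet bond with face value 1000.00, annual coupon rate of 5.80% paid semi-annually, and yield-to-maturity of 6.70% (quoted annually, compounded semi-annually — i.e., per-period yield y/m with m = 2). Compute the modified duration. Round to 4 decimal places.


Answer: Modified duration = 1.8541

Derivation:
Coupon per period c = face * coupon_rate / m = 29.000000
Periods per year m = 2; per-period yield y/m = 0.033500
Number of cashflows N = 4
Cashflows (t years, CF_t, discount factor 1/(1+y/m)^(m*t), PV):
  t = 0.5000: CF_t = 29.000000, DF = 0.967586, PV = 28.059990
  t = 1.0000: CF_t = 29.000000, DF = 0.936222, PV = 27.150450
  t = 1.5000: CF_t = 29.000000, DF = 0.905876, PV = 26.270392
  t = 2.0000: CF_t = 1029.000000, DF = 0.876512, PV = 901.931284
Price P = sum_t PV_t = 983.412117
First compute Macaulay numerator sum_t t * PV_t:
  t * PV_t at t = 0.5000: 14.029995
  t * PV_t at t = 1.0000: 27.150450
  t * PV_t at t = 1.5000: 39.405588
  t * PV_t at t = 2.0000: 1803.862568
Macaulay duration D = 1884.448601 / 983.412117 = 1.916235
Modified duration = D / (1 + y/m) = 1.916235 / (1 + 0.033500) = 1.854122


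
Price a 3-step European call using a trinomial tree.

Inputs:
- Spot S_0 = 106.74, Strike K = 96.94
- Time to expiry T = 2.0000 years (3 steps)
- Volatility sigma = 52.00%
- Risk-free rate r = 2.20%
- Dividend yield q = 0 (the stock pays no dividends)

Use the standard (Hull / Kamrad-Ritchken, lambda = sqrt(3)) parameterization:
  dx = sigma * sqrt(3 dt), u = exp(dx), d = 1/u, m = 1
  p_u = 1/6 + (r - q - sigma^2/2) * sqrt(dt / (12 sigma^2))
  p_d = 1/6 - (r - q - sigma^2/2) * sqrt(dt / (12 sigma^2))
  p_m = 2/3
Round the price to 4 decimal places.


Answer: Price = V(0,0) = 33.9233

Derivation:
dt = T/N = 0.666667; dx = sigma*sqrt(3*dt) = 0.735391
u = exp(dx) = 2.086298; d = 1/u = 0.479318
p_u = 0.115356, p_m = 0.666667, p_d = 0.217977
Discount per step: exp(-r*dt) = 0.985440
Stock lattice S(k, j) with j the centered position index:
  k=0: S(0,+0) = 106.7400
  k=1: S(1,-1) = 51.1624; S(1,+0) = 106.7400; S(1,+1) = 222.6914
  k=2: S(2,-2) = 24.5231; S(2,-1) = 51.1624; S(2,+0) = 106.7400; S(2,+1) = 222.6914; S(2,+2) = 464.6006
  k=3: S(3,-3) = 11.7543; S(3,-2) = 24.5231; S(3,-1) = 51.1624; S(3,+0) = 106.7400; S(3,+1) = 222.6914; S(3,+2) = 464.6006; S(3,+3) = 969.2951
Terminal payoffs V(N, j) = max(S_T - K, 0):
  V(3,-3) = 0.000000; V(3,-2) = 0.000000; V(3,-1) = 0.000000; V(3,+0) = 9.800000; V(3,+1) = 125.751415; V(3,+2) = 367.660583; V(3,+3) = 872.355121
Backward induction: V(k, j) = exp(-r*dt) * [p_u * V(k+1, j+1) + p_m * V(k+1, j) + p_d * V(k+1, j-1)]
  V(2,-2) = exp(-r*dt) * [p_u*0.000000 + p_m*0.000000 + p_d*0.000000] = 0.000000
  V(2,-1) = exp(-r*dt) * [p_u*9.800000 + p_m*0.000000 + p_d*0.000000] = 1.114030
  V(2,+0) = exp(-r*dt) * [p_u*125.751415 + p_m*9.800000 + p_d*0.000000] = 20.733198
  V(2,+1) = exp(-r*dt) * [p_u*367.660583 + p_m*125.751415 + p_d*9.800000] = 126.513144
  V(2,+2) = exp(-r*dt) * [p_u*872.355121 + p_m*367.660583 + p_d*125.751415] = 367.716564
  V(1,-1) = exp(-r*dt) * [p_u*20.733198 + p_m*1.114030 + p_d*0.000000] = 3.088752
  V(1,+0) = exp(-r*dt) * [p_u*126.513144 + p_m*20.733198 + p_d*1.114030] = 28.241763
  V(1,+1) = exp(-r*dt) * [p_u*367.716564 + p_m*126.513144 + p_d*20.733198] = 129.368423
  V(0,+0) = exp(-r*dt) * [p_u*129.368423 + p_m*28.241763 + p_d*3.088752] = 33.923347
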